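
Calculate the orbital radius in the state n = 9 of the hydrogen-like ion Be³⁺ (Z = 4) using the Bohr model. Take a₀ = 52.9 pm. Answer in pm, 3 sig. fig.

1070 pm

r_n = n²a₀/Z = 9² × 52.9 / 4
    = 81 × 52.9 / 4 = 1070 pm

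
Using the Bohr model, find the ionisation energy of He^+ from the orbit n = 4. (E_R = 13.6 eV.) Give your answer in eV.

E_n = −E_R·Z²/n² = −13.6 × 2²/4² eV = -3.40 eV
Ionisation energy = −E_n = 3.40 eV

3.40 eV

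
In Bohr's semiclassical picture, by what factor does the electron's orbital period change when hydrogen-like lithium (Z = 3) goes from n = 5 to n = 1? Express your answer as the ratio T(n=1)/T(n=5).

1/125

T ∝ Z^-2 · n^3; with Z fixed, T ∝ n^3.
T(n=1)/T(n=5) = (1/5)^3 = 1/125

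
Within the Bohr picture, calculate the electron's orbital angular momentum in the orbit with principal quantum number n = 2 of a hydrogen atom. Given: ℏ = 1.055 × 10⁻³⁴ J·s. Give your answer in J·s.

2.110 × 10⁻³⁴ J·s

L_n = nℏ = 2 × 1.055 × 10⁻³⁴ = 2.110 × 10⁻³⁴ J·s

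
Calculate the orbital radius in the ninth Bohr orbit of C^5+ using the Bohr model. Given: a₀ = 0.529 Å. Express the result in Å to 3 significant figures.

r_n = n²a₀/Z = 9² × 0.529 / 6
    = 81 × 0.529 / 6 = 7.14 Å

7.14 Å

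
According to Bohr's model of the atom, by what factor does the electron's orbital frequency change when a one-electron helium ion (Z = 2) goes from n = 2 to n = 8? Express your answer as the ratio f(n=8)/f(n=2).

f ∝ Z^2 · n^-3; with Z fixed, f ∝ n^-3.
f(n=8)/f(n=2) = (8/2)^-3 = 1/64

1/64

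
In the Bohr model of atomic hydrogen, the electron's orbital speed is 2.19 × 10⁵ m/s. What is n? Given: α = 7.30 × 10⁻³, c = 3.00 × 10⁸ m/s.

10

v_n = Zαc/n ⇒ n = Zαc/v = 1 × 0.00730 × 3.00 × 10⁸ / 2.19 × 10⁵ ≈ 10.00
n = 10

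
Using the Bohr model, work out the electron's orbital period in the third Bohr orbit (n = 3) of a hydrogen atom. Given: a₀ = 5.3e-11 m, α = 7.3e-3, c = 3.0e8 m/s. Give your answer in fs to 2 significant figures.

r = n²a₀/Z = 3²·5.3e-11/1 = 4.8e-10 m
v = Zαc/n = 1·0.0073·3.0e8/3 = 7.3e5 m/s
T = 2πr/v = 4.1e-15 s = 4.1 fs

4.1 fs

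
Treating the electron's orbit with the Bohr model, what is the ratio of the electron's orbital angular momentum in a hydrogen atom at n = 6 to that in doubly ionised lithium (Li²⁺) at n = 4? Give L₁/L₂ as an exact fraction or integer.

L = nℏ is independent of Z.
L₁/L₂ = n₁/n₂ = 6/4 = 3/2

3/2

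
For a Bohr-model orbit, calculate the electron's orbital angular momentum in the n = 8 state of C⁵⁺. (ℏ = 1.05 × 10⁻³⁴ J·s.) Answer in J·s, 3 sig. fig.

8.40 × 10⁻³⁴ J·s

L_n = nℏ = 8 × 1.05 × 10⁻³⁴ = 8.40 × 10⁻³⁴ J·s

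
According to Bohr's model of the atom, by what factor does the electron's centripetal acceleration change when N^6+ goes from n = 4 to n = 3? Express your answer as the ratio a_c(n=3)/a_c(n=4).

256/81

a_c ∝ Z^3 · n^-4; with Z fixed, a_c ∝ n^-4.
a_c(n=3)/a_c(n=4) = (3/4)^-4 = 256/81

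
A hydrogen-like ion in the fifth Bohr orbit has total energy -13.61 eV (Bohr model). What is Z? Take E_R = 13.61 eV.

5

E_n = −E_R Z²/n² ⇒ Z² = −E_n n²/E_R = 13.61 × 5² / 13.61 ≈ 25.00
Z = 5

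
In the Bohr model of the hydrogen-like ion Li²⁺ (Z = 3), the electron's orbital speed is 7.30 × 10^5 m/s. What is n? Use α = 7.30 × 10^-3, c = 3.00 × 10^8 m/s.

9

v_n = Zαc/n ⇒ n = Zαc/v = 3 × 0.00730 × 3.00 × 10^8 / 7.30 × 10^5 ≈ 9.00
n = 9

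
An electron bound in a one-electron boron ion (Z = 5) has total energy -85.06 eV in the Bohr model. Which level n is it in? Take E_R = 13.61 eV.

2

E_n = −E_R Z²/n² ⇒ n² = E_R Z²/(−E_n) = 13.61 × 5² / 85.06 ≈ 4.00
n = 2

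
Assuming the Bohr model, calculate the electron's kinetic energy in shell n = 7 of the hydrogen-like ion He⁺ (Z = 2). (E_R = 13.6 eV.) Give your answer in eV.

For a Coulomb orbit the virial theorem gives K = −E_n.
E_n = −E_R·Z²/n², so K = E_R·Z²/n² = 13.6 × 2²/7² = 1.11 eV

1.11 eV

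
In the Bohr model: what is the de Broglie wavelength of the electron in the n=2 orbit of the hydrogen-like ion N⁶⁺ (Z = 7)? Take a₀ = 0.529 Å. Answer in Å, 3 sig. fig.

0.950 Å

The Bohr quantisation condition is nλ = 2πr_n.
r_n = n²a₀/Z = 0.302 Å
λ = 2πr_n/n = 2π·0.302/2 = 0.950 Å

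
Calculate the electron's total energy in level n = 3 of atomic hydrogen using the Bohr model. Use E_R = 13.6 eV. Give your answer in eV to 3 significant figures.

-1.51 eV

E_n = −E_R·Z²/n² = −13.6 × 1²/3² = -1.51 eV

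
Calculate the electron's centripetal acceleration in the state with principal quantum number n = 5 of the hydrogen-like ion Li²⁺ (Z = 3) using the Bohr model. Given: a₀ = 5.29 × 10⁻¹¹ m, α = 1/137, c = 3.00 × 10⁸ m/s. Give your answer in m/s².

3.92 × 10²¹ m/s²

r = n²a₀/Z = 4.41 × 10⁻¹⁰ m, v = Zαc/n = 1.31 × 10⁶ m/s
a = v²/r = (1.31 × 10⁶)² / 4.41 × 10⁻¹⁰ = 3.92 × 10²¹ m/s²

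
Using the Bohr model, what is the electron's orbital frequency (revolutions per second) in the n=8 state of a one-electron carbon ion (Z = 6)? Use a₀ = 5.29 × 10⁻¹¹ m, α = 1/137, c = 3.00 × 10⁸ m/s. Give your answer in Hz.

4.63 × 10¹⁴ Hz

r = n²a₀/Z = 5.64 × 10⁻¹⁰ m, v = Zαc/n = 1.64 × 10⁶ m/s
f = v/(2πr) = 4.63 × 10¹⁴ Hz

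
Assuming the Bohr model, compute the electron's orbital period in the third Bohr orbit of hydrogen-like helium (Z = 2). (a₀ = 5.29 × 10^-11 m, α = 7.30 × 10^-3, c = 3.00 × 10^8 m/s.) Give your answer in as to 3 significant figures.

r = n²a₀/Z = 3²·5.29 × 10^-11/2 = 2.38 × 10^-10 m
v = Zαc/n = 2·0.00730·3.00 × 10^8/3 = 1.46 × 10^6 m/s
T = 2πr/v = 1.02 × 10^-15 s = 1020 as

1020 as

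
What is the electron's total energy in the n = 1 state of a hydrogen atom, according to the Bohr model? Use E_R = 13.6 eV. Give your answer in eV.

E_n = −E_R·Z²/n² = −13.6 × 1²/1² = -13.6 eV

-13.6 eV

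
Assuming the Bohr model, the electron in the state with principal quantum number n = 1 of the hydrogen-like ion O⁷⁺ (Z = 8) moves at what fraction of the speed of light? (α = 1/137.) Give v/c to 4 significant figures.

v_n = Zαc/n, so v/c = Zα/n = 8 × 0.007299 / 1 = 0.05839

0.05839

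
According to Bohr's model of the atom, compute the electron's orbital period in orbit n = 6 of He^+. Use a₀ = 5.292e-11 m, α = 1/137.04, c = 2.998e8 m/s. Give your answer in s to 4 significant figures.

8.207e-15 s

r = n²a₀/Z = 6²·5.292e-11/2 = 9.526e-10 m
v = Zαc/n = 2·0.007297·2.998e8/6 = 7.292e5 m/s
T = 2πr/v = 8.207e-15 s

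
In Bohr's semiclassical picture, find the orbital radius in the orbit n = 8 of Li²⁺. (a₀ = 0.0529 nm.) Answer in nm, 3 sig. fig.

1.13 nm

r_n = n²a₀/Z = 8² × 0.0529 / 3
    = 64 × 0.0529 / 3 = 1.13 nm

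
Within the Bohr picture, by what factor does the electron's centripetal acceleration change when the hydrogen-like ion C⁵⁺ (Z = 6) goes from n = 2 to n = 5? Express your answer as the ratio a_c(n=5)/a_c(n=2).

a_c ∝ Z^3 · n^-4; with Z fixed, a_c ∝ n^-4.
a_c(n=5)/a_c(n=2) = (5/2)^-4 = 16/625

16/625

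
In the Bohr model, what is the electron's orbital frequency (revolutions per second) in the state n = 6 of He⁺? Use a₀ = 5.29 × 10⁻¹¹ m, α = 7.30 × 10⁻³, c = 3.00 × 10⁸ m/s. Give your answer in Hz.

r = n²a₀/Z = 9.52 × 10⁻¹⁰ m, v = Zαc/n = 7.30 × 10⁵ m/s
f = v/(2πr) = 1.22 × 10¹⁴ Hz

1.22 × 10¹⁴ Hz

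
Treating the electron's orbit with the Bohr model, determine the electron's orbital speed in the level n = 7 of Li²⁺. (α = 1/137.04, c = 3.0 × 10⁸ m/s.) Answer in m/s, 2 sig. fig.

9.4 × 10⁵ m/s

v_n = Zαc/n = 3 × 0.0073 × 3.0 × 10⁸ / 7
    = 9.4 × 10⁵ m/s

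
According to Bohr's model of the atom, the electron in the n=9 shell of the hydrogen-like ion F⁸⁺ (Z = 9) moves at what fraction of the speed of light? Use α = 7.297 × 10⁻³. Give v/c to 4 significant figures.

0.007297

v_n = Zαc/n, so v/c = Zα/n = 9 × 0.007297 / 9 = 0.007297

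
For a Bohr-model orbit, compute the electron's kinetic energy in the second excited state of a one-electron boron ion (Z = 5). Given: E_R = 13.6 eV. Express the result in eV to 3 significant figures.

For a Coulomb orbit the virial theorem gives K = −E_n.
E_n = −E_R·Z²/n², so K = E_R·Z²/n² = 13.6 × 5²/3² = 37.8 eV

37.8 eV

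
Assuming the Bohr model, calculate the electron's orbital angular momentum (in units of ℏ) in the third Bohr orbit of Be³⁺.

L_n = nℏ, so L/ℏ = n = 3.

3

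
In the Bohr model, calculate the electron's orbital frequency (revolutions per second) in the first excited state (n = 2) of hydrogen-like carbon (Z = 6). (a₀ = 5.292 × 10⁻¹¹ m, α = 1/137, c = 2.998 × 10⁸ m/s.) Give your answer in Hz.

r = n²a₀/Z = 3.528 × 10⁻¹¹ m, v = Zαc/n = 6.565 × 10⁶ m/s
f = v/(2πr) = 2.962 × 10¹⁶ Hz

2.962 × 10¹⁶ Hz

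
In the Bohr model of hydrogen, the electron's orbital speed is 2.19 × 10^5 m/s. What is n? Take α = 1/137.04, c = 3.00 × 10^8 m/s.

10

v_n = Zαc/n ⇒ n = Zαc/v = 1 × 0.00730 × 3.00 × 10^8 / 2.19 × 10^5 ≈ 10.00
n = 10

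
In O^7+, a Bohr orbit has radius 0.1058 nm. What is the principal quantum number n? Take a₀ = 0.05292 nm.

4

r_n = n²a₀/Z ⇒ n² = rZ/a₀ = 0.1058 × 8 / 0.05292 ≈ 15.99
n = 4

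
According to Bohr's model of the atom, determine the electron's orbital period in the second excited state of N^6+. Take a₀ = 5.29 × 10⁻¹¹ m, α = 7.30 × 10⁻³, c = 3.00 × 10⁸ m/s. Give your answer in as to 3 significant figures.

r = n²a₀/Z = 3²·5.29 × 10⁻¹¹/7 = 6.80 × 10⁻¹¹ m
v = Zαc/n = 7·0.00730·3.00 × 10⁸/3 = 5.11 × 10⁶ m/s
T = 2πr/v = 8.36 × 10⁻¹⁷ s = 83.6 as

83.6 as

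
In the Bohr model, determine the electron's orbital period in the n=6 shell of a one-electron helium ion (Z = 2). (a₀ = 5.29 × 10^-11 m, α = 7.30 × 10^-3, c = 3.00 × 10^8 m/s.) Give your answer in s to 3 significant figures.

r = n²a₀/Z = 6²·5.29 × 10^-11/2 = 9.52 × 10^-10 m
v = Zαc/n = 2·0.00730·3.00 × 10^8/6 = 7.30 × 10^5 m/s
T = 2πr/v = 8.20 × 10^-15 s

8.20 × 10^-15 s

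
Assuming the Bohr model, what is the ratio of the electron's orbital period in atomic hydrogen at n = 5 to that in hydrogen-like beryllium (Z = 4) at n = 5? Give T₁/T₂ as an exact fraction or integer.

T ∝ Z^-2 · n^3
T₁/T₂ = (1/4)^-2 · (5/5)^3 = 16

16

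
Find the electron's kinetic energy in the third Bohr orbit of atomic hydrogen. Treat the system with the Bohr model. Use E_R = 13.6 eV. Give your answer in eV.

1.51 eV

For a Coulomb orbit the virial theorem gives K = −E_n.
E_n = −E_R·Z²/n², so K = E_R·Z²/n² = 13.6 × 1²/3² = 1.51 eV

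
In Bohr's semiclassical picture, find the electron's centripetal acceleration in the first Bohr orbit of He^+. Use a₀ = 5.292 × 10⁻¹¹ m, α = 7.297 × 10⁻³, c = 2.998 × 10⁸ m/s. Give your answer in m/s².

7.235 × 10²³ m/s²

r = n²a₀/Z = 2.646 × 10⁻¹¹ m, v = Zαc/n = 4.375 × 10⁶ m/s
a = v²/r = (4.375 × 10⁶)² / 2.646 × 10⁻¹¹ = 7.235 × 10²³ m/s²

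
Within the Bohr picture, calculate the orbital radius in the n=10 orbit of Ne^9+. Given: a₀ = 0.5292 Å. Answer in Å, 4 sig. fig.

r_n = n²a₀/Z = 10² × 0.5292 / 10
    = 100 × 0.5292 / 10 = 5.292 Å

5.292 Å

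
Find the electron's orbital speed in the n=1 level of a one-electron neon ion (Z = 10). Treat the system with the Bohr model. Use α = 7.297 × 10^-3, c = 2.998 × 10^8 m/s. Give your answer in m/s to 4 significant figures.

2.188 × 10^7 m/s

v_n = Zαc/n = 10 × 0.007297 × 2.998 × 10^8 / 1
    = 2.188 × 10^7 m/s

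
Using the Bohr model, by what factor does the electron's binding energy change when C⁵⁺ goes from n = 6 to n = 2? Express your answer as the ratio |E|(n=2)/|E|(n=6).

9

|E| ∝ Z^2 · n^-2; with Z fixed, |E| ∝ n^-2.
|E|(n=2)/|E|(n=6) = (2/6)^-2 = 9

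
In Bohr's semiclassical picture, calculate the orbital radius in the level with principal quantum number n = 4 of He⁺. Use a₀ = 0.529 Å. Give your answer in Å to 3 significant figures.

4.23 Å

r_n = n²a₀/Z = 4² × 0.529 / 2
    = 16 × 0.529 / 2 = 4.23 Å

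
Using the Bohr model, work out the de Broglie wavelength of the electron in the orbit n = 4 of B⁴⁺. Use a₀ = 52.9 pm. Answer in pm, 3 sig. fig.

The Bohr quantisation condition is nλ = 2πr_n.
r_n = n²a₀/Z = 169 pm
λ = 2πr_n/n = 2π·169/4 = 266 pm

266 pm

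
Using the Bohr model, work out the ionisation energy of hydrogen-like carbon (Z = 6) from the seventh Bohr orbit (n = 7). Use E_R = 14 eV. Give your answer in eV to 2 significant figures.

E_n = −E_R·Z²/n² = −14 × 6²/7² eV = -10 eV
Ionisation energy = −E_n = 10 eV

10 eV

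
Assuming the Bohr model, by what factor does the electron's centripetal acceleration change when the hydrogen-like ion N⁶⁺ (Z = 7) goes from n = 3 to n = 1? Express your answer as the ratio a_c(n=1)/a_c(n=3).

a_c ∝ Z^3 · n^-4; with Z fixed, a_c ∝ n^-4.
a_c(n=1)/a_c(n=3) = (1/3)^-4 = 81

81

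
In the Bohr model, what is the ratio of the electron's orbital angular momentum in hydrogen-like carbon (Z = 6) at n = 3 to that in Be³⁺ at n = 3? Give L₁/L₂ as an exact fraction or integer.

1

L = nℏ is independent of Z.
L₁/L₂ = n₁/n₂ = 3/3 = 1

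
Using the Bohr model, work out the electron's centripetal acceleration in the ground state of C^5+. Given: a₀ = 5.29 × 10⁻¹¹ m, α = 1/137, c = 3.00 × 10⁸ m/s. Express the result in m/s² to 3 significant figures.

r = n²a₀/Z = 8.82 × 10⁻¹² m, v = Zαc/n = 1.31 × 10⁷ m/s
a = v²/r = (1.31 × 10⁷)² / 8.82 × 10⁻¹² = 1.96 × 10²⁵ m/s²

1.96 × 10²⁵ m/s²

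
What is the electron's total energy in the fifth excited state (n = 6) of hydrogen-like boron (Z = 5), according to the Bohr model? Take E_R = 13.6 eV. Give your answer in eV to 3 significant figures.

E_n = −E_R·Z²/n² = −13.6 × 5²/6² = -9.44 eV

-9.44 eV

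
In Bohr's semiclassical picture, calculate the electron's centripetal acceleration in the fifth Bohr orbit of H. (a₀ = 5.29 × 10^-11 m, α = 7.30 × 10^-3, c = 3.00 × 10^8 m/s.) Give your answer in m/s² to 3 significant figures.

r = n²a₀/Z = 1.32 × 10^-9 m, v = Zαc/n = 4.38 × 10^5 m/s
a = v²/r = (4.38 × 10^5)² / 1.32 × 10^-9 = 1.45 × 10^20 m/s²

1.45 × 10^20 m/s²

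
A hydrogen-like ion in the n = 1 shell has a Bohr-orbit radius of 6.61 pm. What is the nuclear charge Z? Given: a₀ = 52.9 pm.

8

r_n = n²a₀/Z ⇒ Z = n²a₀/r = 1² × 52.9 / 6.61 ≈ 8.00
Z = 8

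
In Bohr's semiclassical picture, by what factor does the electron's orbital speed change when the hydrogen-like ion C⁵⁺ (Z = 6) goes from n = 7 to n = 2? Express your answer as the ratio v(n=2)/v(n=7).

7/2

v ∝ Z^1 · n^-1; with Z fixed, v ∝ n^-1.
v(n=2)/v(n=7) = (2/7)^-1 = 7/2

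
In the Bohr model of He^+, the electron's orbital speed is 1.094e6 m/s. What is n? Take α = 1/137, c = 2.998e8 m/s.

4

v_n = Zαc/n ⇒ n = Zαc/v = 2 × 0.007299 × 2.998e8 / 1.094e6 ≈ 4.00
n = 4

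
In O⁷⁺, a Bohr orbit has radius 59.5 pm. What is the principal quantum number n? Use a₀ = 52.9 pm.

r_n = n²a₀/Z ⇒ n² = rZ/a₀ = 59.5 × 8 / 52.9 ≈ 9.00
n = 3

3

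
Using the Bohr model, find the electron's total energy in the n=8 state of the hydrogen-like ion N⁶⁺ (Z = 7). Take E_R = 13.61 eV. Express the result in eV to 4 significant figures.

-10.42 eV

E_n = −E_R·Z²/n² = −13.61 × 7²/8² = -10.42 eV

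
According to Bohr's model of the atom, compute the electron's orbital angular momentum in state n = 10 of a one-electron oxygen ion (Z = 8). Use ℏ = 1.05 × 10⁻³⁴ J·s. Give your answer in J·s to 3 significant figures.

L_n = nℏ = 10 × 1.05 × 10⁻³⁴ = 1.05 × 10⁻³³ J·s

1.05 × 10⁻³³ J·s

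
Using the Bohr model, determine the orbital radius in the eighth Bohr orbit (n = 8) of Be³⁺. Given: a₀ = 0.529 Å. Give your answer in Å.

8.46 Å

r_n = n²a₀/Z = 8² × 0.529 / 4
    = 64 × 0.529 / 4 = 8.46 Å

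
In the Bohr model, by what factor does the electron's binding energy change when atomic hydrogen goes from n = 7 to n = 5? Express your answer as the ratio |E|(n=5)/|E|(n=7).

49/25

|E| ∝ Z^2 · n^-2; with Z fixed, |E| ∝ n^-2.
|E|(n=5)/|E|(n=7) = (5/7)^-2 = 49/25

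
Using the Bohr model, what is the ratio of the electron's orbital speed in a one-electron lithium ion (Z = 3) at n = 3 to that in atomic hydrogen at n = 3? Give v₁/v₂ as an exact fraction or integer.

v ∝ Z^1 · n^-1
v₁/v₂ = (3/1)^1 · (3/3)^-1 = 3

3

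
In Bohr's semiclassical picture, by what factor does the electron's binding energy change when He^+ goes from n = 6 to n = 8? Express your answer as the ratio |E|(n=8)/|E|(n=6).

9/16

|E| ∝ Z^2 · n^-2; with Z fixed, |E| ∝ n^-2.
|E|(n=8)/|E|(n=6) = (8/6)^-2 = 9/16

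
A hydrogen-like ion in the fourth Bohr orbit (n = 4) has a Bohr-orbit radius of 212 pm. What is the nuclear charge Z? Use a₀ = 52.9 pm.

r_n = n²a₀/Z ⇒ Z = n²a₀/r = 4² × 52.9 / 212 ≈ 3.99
Z = 4

4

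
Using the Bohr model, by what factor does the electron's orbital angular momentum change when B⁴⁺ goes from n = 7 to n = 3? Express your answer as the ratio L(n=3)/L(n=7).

3/7

L = nℏ depends only on n, so L ∝ n.
L(n=3)/L(n=7) = (3/7)^1 = 3/7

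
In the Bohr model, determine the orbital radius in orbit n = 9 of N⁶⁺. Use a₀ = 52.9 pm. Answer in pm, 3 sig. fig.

r_n = n²a₀/Z = 9² × 52.9 / 7
    = 81 × 52.9 / 7 = 612 pm

612 pm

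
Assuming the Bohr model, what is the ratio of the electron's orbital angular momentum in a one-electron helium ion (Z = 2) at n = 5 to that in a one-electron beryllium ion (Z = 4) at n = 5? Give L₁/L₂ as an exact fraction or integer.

L = nℏ is independent of Z.
L₁/L₂ = n₁/n₂ = 5/5 = 1

1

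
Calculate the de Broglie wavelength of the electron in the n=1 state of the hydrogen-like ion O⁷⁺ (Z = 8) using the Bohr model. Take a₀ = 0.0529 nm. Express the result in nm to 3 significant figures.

The Bohr quantisation condition is nλ = 2πr_n.
r_n = n²a₀/Z = 0.00661 nm
λ = 2πr_n/n = 2π·0.00661/1 = 0.0415 nm

0.0415 nm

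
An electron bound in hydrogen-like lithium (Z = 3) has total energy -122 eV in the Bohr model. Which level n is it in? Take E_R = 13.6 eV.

E_n = −E_R Z²/n² ⇒ n² = E_R Z²/(−E_n) = 13.6 × 3² / 122 ≈ 1.00
n = 1

1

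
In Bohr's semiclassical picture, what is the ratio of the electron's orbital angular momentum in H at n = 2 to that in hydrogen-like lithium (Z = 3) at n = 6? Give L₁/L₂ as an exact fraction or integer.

1/3

L = nℏ is independent of Z.
L₁/L₂ = n₁/n₂ = 2/6 = 1/3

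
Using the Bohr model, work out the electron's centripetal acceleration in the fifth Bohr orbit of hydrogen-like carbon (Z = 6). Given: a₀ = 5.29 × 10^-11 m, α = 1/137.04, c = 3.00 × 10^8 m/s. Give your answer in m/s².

3.13 × 10^22 m/s²

r = n²a₀/Z = 2.20 × 10^-10 m, v = Zαc/n = 2.63 × 10^6 m/s
a = v²/r = (2.63 × 10^6)² / 2.20 × 10^-10 = 3.13 × 10^22 m/s²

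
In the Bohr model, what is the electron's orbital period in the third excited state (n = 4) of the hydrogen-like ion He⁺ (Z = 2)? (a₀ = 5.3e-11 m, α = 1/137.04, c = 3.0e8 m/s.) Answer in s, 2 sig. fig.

r = n²a₀/Z = 4²·5.3e-11/2 = 4.2e-10 m
v = Zαc/n = 2·0.0073·3.0e8/4 = 1.1e6 m/s
T = 2πr/v = 2.4e-15 s

2.4e-15 s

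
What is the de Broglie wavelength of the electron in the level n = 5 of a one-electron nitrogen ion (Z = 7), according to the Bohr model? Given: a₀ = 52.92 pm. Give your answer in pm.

The Bohr quantisation condition is nλ = 2πr_n.
r_n = n²a₀/Z = 189.0 pm
λ = 2πr_n/n = 2π·189.0/5 = 237.5 pm

237.5 pm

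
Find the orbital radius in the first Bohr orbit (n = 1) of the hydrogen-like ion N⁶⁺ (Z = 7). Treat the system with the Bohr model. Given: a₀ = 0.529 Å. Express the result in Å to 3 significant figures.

0.0756 Å

r_n = n²a₀/Z = 1² × 0.529 / 7
    = 1 × 0.529 / 7 = 0.0756 Å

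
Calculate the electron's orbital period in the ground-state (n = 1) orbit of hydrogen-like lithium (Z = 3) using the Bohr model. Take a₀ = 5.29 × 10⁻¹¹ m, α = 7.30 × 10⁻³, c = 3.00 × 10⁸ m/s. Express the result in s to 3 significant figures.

r = n²a₀/Z = 1²·5.29 × 10⁻¹¹/3 = 1.76 × 10⁻¹¹ m
v = Zαc/n = 3·0.00730·3.00 × 10⁸/1 = 6.57 × 10⁶ m/s
T = 2πr/v = 1.69 × 10⁻¹⁷ s

1.69 × 10⁻¹⁷ s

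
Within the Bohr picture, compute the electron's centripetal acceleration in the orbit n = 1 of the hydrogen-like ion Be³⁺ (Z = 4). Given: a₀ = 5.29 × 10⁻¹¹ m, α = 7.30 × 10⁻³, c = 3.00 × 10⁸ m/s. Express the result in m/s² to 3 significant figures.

r = n²a₀/Z = 1.32 × 10⁻¹¹ m, v = Zαc/n = 8.76 × 10⁶ m/s
a = v²/r = (8.76 × 10⁶)² / 1.32 × 10⁻¹¹ = 5.80 × 10²⁴ m/s²

5.80 × 10²⁴ m/s²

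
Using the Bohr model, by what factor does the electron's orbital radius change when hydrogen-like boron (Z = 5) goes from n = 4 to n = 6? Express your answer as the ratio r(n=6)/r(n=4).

9/4

r ∝ Z^-1 · n^2; with Z fixed, r ∝ n^2.
r(n=6)/r(n=4) = (6/4)^2 = 9/4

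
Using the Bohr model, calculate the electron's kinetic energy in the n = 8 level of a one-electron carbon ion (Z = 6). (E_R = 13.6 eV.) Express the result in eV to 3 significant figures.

7.65 eV

For a Coulomb orbit the virial theorem gives K = −E_n.
E_n = −E_R·Z²/n², so K = E_R·Z²/n² = 13.6 × 6²/8² = 7.65 eV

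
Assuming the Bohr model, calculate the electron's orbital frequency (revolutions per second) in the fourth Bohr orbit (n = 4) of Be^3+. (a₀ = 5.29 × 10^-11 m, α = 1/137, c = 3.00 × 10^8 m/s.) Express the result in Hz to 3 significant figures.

r = n²a₀/Z = 2.12 × 10^-10 m, v = Zαc/n = 2.19 × 10^6 m/s
f = v/(2πr) = 1.65 × 10^15 Hz

1.65 × 10^15 Hz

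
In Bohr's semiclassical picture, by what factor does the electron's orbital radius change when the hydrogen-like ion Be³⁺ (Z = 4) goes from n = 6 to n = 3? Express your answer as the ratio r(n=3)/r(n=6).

r ∝ Z^-1 · n^2; with Z fixed, r ∝ n^2.
r(n=3)/r(n=6) = (3/6)^2 = 1/4

1/4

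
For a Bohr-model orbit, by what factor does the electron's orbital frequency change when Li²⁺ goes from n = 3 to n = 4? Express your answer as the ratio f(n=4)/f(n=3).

27/64

f ∝ Z^2 · n^-3; with Z fixed, f ∝ n^-3.
f(n=4)/f(n=3) = (4/3)^-3 = 27/64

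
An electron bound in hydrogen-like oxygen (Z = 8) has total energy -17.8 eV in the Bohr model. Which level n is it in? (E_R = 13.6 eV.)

E_n = −E_R Z²/n² ⇒ n² = E_R Z²/(−E_n) = 13.6 × 8² / 17.8 ≈ 48.90
n = 7

7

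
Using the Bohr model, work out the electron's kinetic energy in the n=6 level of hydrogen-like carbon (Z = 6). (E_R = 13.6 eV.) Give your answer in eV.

13.6 eV

For a Coulomb orbit the virial theorem gives K = −E_n.
E_n = −E_R·Z²/n², so K = E_R·Z²/n² = 13.6 × 6²/6² = 13.6 eV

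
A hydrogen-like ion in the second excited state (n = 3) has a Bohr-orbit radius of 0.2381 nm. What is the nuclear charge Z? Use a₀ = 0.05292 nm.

2

r_n = n²a₀/Z ⇒ Z = n²a₀/r = 3² × 0.05292 / 0.2381 ≈ 2.00
Z = 2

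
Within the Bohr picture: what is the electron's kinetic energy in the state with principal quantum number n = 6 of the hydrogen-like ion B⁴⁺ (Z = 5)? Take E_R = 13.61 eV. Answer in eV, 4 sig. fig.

For a Coulomb orbit the virial theorem gives K = −E_n.
E_n = −E_R·Z²/n², so K = E_R·Z²/n² = 13.61 × 5²/6² = 9.451 eV

9.451 eV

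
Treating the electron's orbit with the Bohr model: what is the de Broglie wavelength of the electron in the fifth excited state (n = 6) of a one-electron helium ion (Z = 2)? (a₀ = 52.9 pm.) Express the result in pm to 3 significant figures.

The Bohr quantisation condition is nλ = 2πr_n.
r_n = n²a₀/Z = 952 pm
λ = 2πr_n/n = 2π·952/6 = 997 pm

997 pm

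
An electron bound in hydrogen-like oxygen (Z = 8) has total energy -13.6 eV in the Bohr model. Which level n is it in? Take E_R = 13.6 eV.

E_n = −E_R Z²/n² ⇒ n² = E_R Z²/(−E_n) = 13.6 × 8² / 13.6 ≈ 64.00
n = 8

8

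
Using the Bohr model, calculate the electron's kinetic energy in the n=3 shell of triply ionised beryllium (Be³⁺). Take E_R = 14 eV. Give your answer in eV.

25 eV

For a Coulomb orbit the virial theorem gives K = −E_n.
E_n = −E_R·Z²/n², so K = E_R·Z²/n² = 14 × 4²/3² = 25 eV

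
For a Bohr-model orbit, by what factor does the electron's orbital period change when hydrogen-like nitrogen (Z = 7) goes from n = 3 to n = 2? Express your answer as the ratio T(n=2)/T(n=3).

T ∝ Z^-2 · n^3; with Z fixed, T ∝ n^3.
T(n=2)/T(n=3) = (2/3)^3 = 8/27

8/27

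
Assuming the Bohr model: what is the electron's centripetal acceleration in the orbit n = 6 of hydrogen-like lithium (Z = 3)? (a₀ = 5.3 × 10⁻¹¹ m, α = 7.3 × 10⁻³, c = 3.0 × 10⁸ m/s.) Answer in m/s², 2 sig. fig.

r = n²a₀/Z = 6.4 × 10⁻¹⁰ m, v = Zαc/n = 1.1 × 10⁶ m/s
a = v²/r = (1.1 × 10⁶)² / 6.4 × 10⁻¹⁰ = 1.9 × 10²¹ m/s²

1.9 × 10²¹ m/s²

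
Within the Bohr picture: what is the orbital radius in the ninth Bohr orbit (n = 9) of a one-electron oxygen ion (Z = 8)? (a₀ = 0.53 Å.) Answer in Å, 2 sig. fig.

5.4 Å

r_n = n²a₀/Z = 9² × 0.53 / 8
    = 81 × 0.53 / 8 = 5.4 Å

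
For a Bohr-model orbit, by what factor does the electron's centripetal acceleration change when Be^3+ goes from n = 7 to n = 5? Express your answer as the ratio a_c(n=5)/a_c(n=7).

2401/625

a_c ∝ Z^3 · n^-4; with Z fixed, a_c ∝ n^-4.
a_c(n=5)/a_c(n=7) = (5/7)^-4 = 2401/625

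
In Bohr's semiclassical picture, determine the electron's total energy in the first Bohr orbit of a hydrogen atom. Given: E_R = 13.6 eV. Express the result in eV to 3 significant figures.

E_n = −E_R·Z²/n² = −13.6 × 1²/1² = -13.6 eV

-13.6 eV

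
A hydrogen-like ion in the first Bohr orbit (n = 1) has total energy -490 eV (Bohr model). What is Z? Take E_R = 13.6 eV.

6

E_n = −E_R Z²/n² ⇒ Z² = −E_n n²/E_R = 490 × 1² / 13.6 ≈ 36.03
Z = 6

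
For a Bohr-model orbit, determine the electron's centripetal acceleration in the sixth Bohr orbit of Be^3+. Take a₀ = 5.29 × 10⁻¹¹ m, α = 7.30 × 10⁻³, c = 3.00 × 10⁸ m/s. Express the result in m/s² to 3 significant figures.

r = n²a₀/Z = 4.76 × 10⁻¹⁰ m, v = Zαc/n = 1.46 × 10⁶ m/s
a = v²/r = (1.46 × 10⁶)² / 4.76 × 10⁻¹⁰ = 4.48 × 10²¹ m/s²

4.48 × 10²¹ m/s²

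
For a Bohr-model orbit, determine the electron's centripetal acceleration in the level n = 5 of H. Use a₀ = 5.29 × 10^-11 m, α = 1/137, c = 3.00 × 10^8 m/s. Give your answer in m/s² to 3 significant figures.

r = n²a₀/Z = 1.32 × 10^-9 m, v = Zαc/n = 4.38 × 10^5 m/s
a = v²/r = (4.38 × 10^5)² / 1.32 × 10^-9 = 1.45 × 10^20 m/s²

1.45 × 10^20 m/s²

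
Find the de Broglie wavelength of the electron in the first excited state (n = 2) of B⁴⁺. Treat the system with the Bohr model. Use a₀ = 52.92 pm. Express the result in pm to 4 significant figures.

The Bohr quantisation condition is nλ = 2πr_n.
r_n = n²a₀/Z = 42.34 pm
λ = 2πr_n/n = 2π·42.34/2 = 133.0 pm

133.0 pm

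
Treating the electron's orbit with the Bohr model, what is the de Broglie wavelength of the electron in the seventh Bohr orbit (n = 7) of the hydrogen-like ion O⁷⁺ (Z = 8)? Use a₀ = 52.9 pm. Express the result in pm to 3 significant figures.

291 pm

The Bohr quantisation condition is nλ = 2πr_n.
r_n = n²a₀/Z = 324 pm
λ = 2πr_n/n = 2π·324/7 = 291 pm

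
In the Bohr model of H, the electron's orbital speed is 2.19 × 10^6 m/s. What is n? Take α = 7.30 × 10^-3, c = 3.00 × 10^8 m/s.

v_n = Zαc/n ⇒ n = Zαc/v = 1 × 0.00730 × 3.00 × 10^8 / 2.19 × 10^6 ≈ 1.00
n = 1

1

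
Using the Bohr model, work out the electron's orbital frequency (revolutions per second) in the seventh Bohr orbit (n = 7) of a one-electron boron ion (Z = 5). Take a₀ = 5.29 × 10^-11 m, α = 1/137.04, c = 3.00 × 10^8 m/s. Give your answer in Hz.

4.80 × 10^14 Hz

r = n²a₀/Z = 5.18 × 10^-10 m, v = Zαc/n = 1.56 × 10^6 m/s
f = v/(2πr) = 4.80 × 10^14 Hz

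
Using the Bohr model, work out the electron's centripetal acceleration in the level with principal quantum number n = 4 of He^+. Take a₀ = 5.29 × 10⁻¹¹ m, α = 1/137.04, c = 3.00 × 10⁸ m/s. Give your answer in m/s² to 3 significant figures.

2.83 × 10²¹ m/s²

r = n²a₀/Z = 4.23 × 10⁻¹⁰ m, v = Zαc/n = 1.09 × 10⁶ m/s
a = v²/r = (1.09 × 10⁶)² / 4.23 × 10⁻¹⁰ = 2.83 × 10²¹ m/s²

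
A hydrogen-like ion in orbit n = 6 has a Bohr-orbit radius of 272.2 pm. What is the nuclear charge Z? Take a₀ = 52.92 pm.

r_n = n²a₀/Z ⇒ Z = n²a₀/r = 6² × 52.92 / 272.2 ≈ 7.00
Z = 7

7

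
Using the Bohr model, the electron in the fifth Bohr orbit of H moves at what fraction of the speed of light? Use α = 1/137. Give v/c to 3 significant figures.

0.00146

v_n = Zαc/n, so v/c = Zα/n = 1 × 0.00730 / 5 = 0.00146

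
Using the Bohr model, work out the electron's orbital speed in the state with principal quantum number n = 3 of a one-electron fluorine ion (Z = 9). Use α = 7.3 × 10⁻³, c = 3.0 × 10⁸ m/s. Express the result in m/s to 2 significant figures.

6.6 × 10⁶ m/s

v_n = Zαc/n = 9 × 0.0073 × 3.0 × 10⁸ / 3
    = 6.6 × 10⁶ m/s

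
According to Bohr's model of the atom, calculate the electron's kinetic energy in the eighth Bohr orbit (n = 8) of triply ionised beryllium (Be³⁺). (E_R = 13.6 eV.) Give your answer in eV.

3.40 eV

For a Coulomb orbit the virial theorem gives K = −E_n.
E_n = −E_R·Z²/n², so K = E_R·Z²/n² = 13.6 × 4²/8² = 3.40 eV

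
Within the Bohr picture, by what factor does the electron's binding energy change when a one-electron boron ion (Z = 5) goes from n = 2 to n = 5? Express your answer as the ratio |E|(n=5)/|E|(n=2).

|E| ∝ Z^2 · n^-2; with Z fixed, |E| ∝ n^-2.
|E|(n=5)/|E|(n=2) = (5/2)^-2 = 4/25

4/25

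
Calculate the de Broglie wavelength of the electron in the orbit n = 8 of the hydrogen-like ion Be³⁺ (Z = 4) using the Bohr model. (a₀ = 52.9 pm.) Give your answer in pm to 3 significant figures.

665 pm

The Bohr quantisation condition is nλ = 2πr_n.
r_n = n²a₀/Z = 846 pm
λ = 2πr_n/n = 2π·846/8 = 665 pm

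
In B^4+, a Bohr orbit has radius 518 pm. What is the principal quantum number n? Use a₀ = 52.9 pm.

r_n = n²a₀/Z ⇒ n² = rZ/a₀ = 518 × 5 / 52.9 ≈ 48.96
n = 7

7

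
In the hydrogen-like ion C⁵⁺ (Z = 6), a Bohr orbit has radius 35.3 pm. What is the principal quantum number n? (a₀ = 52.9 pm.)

2

r_n = n²a₀/Z ⇒ n² = rZ/a₀ = 35.3 × 6 / 52.9 ≈ 4.00
n = 2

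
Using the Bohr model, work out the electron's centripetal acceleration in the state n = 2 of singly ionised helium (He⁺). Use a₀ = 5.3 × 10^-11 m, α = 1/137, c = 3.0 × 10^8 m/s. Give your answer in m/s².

4.5 × 10^22 m/s²

r = n²a₀/Z = 1.1 × 10^-10 m, v = Zαc/n = 2.2 × 10^6 m/s
a = v²/r = (2.2 × 10^6)² / 1.1 × 10^-10 = 4.5 × 10^22 m/s²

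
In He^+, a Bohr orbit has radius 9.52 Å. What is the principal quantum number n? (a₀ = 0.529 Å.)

r_n = n²a₀/Z ⇒ n² = rZ/a₀ = 9.52 × 2 / 0.529 ≈ 35.99
n = 6

6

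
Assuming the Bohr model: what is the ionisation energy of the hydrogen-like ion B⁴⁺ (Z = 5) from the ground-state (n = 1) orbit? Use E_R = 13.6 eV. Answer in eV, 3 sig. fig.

E_n = −E_R·Z²/n² = −13.6 × 5²/1² eV = -340 eV
Ionisation energy = −E_n = 340 eV

340 eV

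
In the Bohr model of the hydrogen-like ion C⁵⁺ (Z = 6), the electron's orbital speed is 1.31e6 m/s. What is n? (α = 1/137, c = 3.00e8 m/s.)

v_n = Zαc/n ⇒ n = Zαc/v = 6 × 0.00730 × 3.00e8 / 1.31e6 ≈ 10.03
n = 10

10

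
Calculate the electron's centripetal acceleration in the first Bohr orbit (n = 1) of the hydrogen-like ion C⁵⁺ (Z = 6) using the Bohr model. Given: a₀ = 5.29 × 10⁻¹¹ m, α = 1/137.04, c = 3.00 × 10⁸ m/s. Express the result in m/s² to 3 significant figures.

r = n²a₀/Z = 8.82 × 10⁻¹² m, v = Zαc/n = 1.31 × 10⁷ m/s
a = v²/r = (1.31 × 10⁷)² / 8.82 × 10⁻¹² = 1.96 × 10²⁵ m/s²

1.96 × 10²⁵ m/s²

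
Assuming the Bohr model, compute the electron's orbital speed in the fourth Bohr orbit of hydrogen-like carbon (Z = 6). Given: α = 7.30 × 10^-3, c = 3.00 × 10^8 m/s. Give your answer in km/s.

3280 km/s

v_n = Zαc/n = 6 × 0.00730 × 3.00 × 10^8 / 4
    = 3280 km/s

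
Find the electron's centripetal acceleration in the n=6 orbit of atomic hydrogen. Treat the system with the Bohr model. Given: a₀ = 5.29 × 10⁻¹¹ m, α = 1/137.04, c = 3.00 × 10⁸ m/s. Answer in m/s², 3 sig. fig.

r = n²a₀/Z = 1.90 × 10⁻⁹ m, v = Zαc/n = 3.65 × 10⁵ m/s
a = v²/r = (3.65 × 10⁵)² / 1.90 × 10⁻⁹ = 6.99 × 10¹⁹ m/s²

6.99 × 10¹⁹ m/s²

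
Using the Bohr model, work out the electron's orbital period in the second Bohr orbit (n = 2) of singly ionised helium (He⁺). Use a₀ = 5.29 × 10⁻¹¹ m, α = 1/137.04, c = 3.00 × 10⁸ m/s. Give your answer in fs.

r = n²a₀/Z = 2²·5.29 × 10⁻¹¹/2 = 1.06 × 10⁻¹⁰ m
v = Zαc/n = 2·0.00730·3.00 × 10⁸/2 = 2.19 × 10⁶ m/s
T = 2πr/v = 3.04 × 10⁻¹⁶ s = 0.304 fs

0.304 fs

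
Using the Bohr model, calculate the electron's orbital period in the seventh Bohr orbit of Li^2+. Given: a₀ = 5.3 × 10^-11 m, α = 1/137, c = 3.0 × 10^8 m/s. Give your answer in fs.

r = n²a₀/Z = 7²·5.3 × 10^-11/3 = 8.7 × 10^-10 m
v = Zαc/n = 3·0.0073·3.0 × 10^8/7 = 9.4 × 10^5 m/s
T = 2πr/v = 5.8 × 10^-15 s = 5.8 fs

5.8 fs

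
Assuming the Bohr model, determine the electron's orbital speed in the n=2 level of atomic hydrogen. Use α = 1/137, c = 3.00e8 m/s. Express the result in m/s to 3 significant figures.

v_n = Zαc/n = 1 × 0.00730 × 3.00e8 / 2
    = 1.09e6 m/s

1.09e6 m/s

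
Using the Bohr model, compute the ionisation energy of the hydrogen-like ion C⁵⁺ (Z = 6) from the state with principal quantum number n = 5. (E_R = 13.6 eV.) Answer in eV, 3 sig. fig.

19.6 eV

E_n = −E_R·Z²/n² = −13.6 × 6²/5² eV = -19.6 eV
Ionisation energy = −E_n = 19.6 eV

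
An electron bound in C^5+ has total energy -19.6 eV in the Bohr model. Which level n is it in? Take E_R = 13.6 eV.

E_n = −E_R Z²/n² ⇒ n² = E_R Z²/(−E_n) = 13.6 × 6² / 19.6 ≈ 24.98
n = 5

5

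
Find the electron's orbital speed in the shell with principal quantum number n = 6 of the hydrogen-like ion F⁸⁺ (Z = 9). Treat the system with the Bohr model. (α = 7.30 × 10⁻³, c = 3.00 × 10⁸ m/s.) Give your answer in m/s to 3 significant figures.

v_n = Zαc/n = 9 × 0.00730 × 3.00 × 10⁸ / 6
    = 3.29 × 10⁶ m/s

3.29 × 10⁶ m/s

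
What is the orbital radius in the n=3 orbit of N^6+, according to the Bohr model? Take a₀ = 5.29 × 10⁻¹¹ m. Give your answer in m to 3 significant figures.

r_n = n²a₀/Z = 3² × 5.29 × 10⁻¹¹ / 7
    = 9 × 5.29 × 10⁻¹¹ / 7 = 6.80 × 10⁻¹¹ m

6.80 × 10⁻¹¹ m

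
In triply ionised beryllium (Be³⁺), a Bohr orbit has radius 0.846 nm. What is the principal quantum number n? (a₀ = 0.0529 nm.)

r_n = n²a₀/Z ⇒ n² = rZ/a₀ = 0.846 × 4 / 0.0529 ≈ 63.97
n = 8

8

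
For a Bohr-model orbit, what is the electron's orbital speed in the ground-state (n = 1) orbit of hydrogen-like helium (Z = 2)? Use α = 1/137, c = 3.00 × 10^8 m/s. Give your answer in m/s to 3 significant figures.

4.38 × 10^6 m/s

v_n = Zαc/n = 2 × 0.00730 × 3.00 × 10^8 / 1
    = 4.38 × 10^6 m/s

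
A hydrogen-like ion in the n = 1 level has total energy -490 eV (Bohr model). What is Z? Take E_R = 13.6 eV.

E_n = −E_R Z²/n² ⇒ Z² = −E_n n²/E_R = 490 × 1² / 13.6 ≈ 36.03
Z = 6

6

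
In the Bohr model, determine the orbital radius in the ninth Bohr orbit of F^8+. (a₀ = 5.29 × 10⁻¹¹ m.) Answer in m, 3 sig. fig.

4.76 × 10⁻¹⁰ m

r_n = n²a₀/Z = 9² × 5.29 × 10⁻¹¹ / 9
    = 81 × 5.29 × 10⁻¹¹ / 9 = 4.76 × 10⁻¹⁰ m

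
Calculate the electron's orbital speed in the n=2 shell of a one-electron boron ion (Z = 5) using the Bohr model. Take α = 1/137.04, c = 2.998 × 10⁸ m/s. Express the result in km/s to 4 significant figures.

v_n = Zαc/n = 5 × 0.007297 × 2.998 × 10⁸ / 2
    = 5469 km/s

5469 km/s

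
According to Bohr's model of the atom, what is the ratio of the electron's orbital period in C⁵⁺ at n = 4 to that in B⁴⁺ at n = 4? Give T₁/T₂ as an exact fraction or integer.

25/36

T ∝ Z^-2 · n^3
T₁/T₂ = (6/5)^-2 · (4/4)^3 = 25/36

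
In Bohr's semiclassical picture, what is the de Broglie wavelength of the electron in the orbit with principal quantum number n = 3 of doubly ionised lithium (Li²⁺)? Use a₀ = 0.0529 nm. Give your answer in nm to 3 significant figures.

0.332 nm

The Bohr quantisation condition is nλ = 2πr_n.
r_n = n²a₀/Z = 0.159 nm
λ = 2πr_n/n = 2π·0.159/3 = 0.332 nm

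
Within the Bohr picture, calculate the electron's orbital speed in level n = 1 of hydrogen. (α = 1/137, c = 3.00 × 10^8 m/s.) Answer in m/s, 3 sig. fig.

2.19 × 10^6 m/s

v_n = Zαc/n = 1 × 0.00730 × 3.00 × 10^8 / 1
    = 2.19 × 10^6 m/s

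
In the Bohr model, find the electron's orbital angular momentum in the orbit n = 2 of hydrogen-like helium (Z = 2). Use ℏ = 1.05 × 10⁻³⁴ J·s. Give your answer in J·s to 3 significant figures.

L_n = nℏ = 2 × 1.05 × 10⁻³⁴ = 2.10 × 10⁻³⁴ J·s

2.10 × 10⁻³⁴ J·s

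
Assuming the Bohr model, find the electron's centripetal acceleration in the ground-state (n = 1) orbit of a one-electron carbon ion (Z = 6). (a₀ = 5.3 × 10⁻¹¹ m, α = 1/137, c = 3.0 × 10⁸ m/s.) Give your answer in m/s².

r = n²a₀/Z = 8.8 × 10⁻¹² m, v = Zαc/n = 1.3 × 10⁷ m/s
a = v²/r = (1.3 × 10⁷)² / 8.8 × 10⁻¹² = 2.0 × 10²⁵ m/s²

2.0 × 10²⁵ m/s²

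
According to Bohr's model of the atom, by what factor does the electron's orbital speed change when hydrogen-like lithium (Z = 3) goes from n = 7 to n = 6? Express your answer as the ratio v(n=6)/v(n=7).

7/6

v ∝ Z^1 · n^-1; with Z fixed, v ∝ n^-1.
v(n=6)/v(n=7) = (6/7)^-1 = 7/6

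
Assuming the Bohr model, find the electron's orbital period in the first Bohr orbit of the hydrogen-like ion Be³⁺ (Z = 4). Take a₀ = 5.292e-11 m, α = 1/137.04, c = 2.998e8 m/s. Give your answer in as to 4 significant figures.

r = n²a₀/Z = 1²·5.292e-11/4 = 1.323e-11 m
v = Zαc/n = 4·0.007297·2.998e8/1 = 8.751e6 m/s
T = 2πr/v = 9.499e-18 s = 9.499 as

9.499 as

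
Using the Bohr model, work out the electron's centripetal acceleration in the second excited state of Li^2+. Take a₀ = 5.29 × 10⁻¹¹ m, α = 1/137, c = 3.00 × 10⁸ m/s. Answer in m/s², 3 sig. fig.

r = n²a₀/Z = 1.59 × 10⁻¹⁰ m, v = Zαc/n = 2.19 × 10⁶ m/s
a = v²/r = (2.19 × 10⁶)² / 1.59 × 10⁻¹⁰ = 3.02 × 10²² m/s²

3.02 × 10²² m/s²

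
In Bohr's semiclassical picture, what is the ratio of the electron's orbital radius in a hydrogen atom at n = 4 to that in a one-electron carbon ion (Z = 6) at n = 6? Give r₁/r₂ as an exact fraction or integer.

8/3

r ∝ Z^-1 · n^2
r₁/r₂ = (1/6)^-1 · (4/6)^2 = 8/3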